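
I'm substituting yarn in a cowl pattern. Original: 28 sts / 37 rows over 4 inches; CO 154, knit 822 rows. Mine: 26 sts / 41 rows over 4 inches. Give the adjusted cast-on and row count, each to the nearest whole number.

Cast on 143 stitches; work 911 rows.

Stitches: 154 × 26/28 = 143.00 → 143.
Rows: 822 × 41/37 = 910.86 → 911.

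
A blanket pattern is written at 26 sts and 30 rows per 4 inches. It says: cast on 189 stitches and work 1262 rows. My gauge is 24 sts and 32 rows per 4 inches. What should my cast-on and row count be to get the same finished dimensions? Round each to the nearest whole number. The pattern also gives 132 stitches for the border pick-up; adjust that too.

Cast on 174 stitches; work 1346 rows; border pick-up 122 stitches.

Stitches: 189 × 24/26 = 174.46 → 174.
Rows: 1262 × 32/30 = 1346.13 → 1346.
border pick-up: 132 × 24/26 = 121.85 → 122.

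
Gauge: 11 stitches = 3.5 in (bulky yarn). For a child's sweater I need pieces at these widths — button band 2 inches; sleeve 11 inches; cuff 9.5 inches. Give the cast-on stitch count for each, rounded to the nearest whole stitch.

button band 6; sleeve 35; cuff 30.

Rate = 11/3.5 = 3.143 sts per in.
button band: 2 × 3.143 = 6.29 → 6.
sleeve: 11 × 3.143 = 34.57 → 35.
cuff: 9.5 × 3.143 = 29.86 → 30.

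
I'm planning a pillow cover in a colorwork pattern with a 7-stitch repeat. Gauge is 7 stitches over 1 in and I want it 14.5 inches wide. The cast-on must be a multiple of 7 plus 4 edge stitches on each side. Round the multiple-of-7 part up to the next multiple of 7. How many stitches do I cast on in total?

106 stitches.

7 / 1 = 7 sts per inch.
14.5 × 7 = 101.50 sts.
Less 8 edge sts → 93.50 for the repeat.
Next multiple of 7: 98.
Add back 8 edge sts → 106.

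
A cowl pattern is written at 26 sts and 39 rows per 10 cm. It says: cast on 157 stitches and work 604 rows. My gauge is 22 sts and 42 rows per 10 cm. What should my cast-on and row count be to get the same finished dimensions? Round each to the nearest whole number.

Stitches: 157 × 22/26 = 132.85 → 133.
Rows: 604 × 42/39 = 650.46 → 650.

Cast on 133 stitches; work 650 rows.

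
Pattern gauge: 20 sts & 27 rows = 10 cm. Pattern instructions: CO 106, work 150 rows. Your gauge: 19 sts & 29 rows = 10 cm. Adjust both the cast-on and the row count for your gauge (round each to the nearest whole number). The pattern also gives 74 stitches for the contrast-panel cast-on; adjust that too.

Cast on 101 stitches; work 161 rows; contrast-panel cast-on 70 stitches.

Stitches: 106 × 19/20 = 100.70 → 101.
Rows: 150 × 29/27 = 161.11 → 161.
contrast-panel cast-on: 74 × 19/20 = 70.30 → 70.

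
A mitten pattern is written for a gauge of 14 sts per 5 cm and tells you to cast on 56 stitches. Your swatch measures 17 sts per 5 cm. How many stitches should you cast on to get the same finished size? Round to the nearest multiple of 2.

Scale factor = 17 / 14 = 1.214.
56 × 17 / 14 = 68.00 sts.

Cast on 68 stitches.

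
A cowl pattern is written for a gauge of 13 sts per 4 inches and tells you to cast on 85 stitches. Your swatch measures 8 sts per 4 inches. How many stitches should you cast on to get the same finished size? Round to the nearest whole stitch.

52 stitches.

Scale factor = 8 / 13 = 0.615.
85 × 8 / 13 = 52.31 sts.
→ 52 sts.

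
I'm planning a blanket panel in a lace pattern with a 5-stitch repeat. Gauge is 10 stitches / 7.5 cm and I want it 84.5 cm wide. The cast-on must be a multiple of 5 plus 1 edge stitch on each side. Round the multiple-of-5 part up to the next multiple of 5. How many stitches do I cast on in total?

10 / 7.5 = 1.333 sts per cm.
84.5 × 1.333 = 112.67 sts.
Less 2 edge sts → 110.67 for the repeat.
Next multiple of 5: 115.
Add back 2 edge sts → 117.

117 stitches.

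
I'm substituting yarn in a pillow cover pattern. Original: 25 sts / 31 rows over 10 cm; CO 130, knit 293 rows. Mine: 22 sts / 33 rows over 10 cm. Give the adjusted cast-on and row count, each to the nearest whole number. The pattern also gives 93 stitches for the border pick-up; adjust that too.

Stitches: 130 × 22/25 = 114.40 → 114.
Rows: 293 × 33/31 = 311.90 → 312.
border pick-up: 93 × 22/25 = 81.84 → 82.

Cast on 114 stitches; work 312 rows; border pick-up 82 stitches.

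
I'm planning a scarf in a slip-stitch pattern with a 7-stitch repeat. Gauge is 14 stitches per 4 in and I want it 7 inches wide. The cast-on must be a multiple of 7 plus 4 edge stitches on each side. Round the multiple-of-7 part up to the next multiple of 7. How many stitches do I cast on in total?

CO 29 sts.

14 / 4 = 3.5 sts per inch.
7 × 3.5 = 24.50 sts.
Less 8 edge sts → 16.50 for the repeat.
Next multiple of 7: 21.
Add back 8 edge sts → 29.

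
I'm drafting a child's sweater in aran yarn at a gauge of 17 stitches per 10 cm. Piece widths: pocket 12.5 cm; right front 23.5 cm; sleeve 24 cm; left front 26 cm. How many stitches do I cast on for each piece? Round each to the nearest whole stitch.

pocket 21; right front 40; sleeve 41; left front 44.

Rate = 17/10 = 1.7 sts per cm.
pocket: 12.5 × 1.7 = 21.25 → 21.
right front: 23.5 × 1.7 = 39.95 → 40.
sleeve: 24 × 1.7 = 40.80 → 41.
left front: 26 × 1.7 = 44.20 → 44.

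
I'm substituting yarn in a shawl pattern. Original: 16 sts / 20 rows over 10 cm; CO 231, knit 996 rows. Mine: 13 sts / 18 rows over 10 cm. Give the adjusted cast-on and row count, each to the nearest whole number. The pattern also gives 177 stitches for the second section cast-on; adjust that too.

Stitches: 231 × 13/16 = 187.69 → 188.
Rows: 996 × 18/20 = 896.40 → 896.
second section cast-on: 177 × 13/16 = 143.81 → 144.

Cast on 188 stitches; work 896 rows; second section cast-on 144 stitches.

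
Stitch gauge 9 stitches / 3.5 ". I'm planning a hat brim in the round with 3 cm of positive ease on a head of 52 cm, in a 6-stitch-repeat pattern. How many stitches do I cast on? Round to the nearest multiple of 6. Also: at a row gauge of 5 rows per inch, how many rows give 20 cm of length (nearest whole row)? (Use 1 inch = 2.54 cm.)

Cast on 54 stitches; work 39 rows.

Finished = 52 + 3 = 55 cm.
55 cm × 1/2.54 = 21.65 inches.
9/3.5 = 2.571 sts per in; 21.65 × 2.571 = 55.68 sts.
Nearest multiple of 6 → 54.
20 cm = 7.87 inches; × 5 = 39.37 → 39 rows.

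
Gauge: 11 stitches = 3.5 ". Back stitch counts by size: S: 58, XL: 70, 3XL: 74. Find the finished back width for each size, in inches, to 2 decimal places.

11/3.5 = 3.143 sts per in.
S: 58 / 3.143 = 18.455 → 18.45 in.
XL: 70 / 3.143 = 22.273 → 22.27 in.
3XL: 74 / 3.143 = 23.545 → 23.55 in.

S 18.45 inches; XL 22.27 inches; 3XL 23.55 inches.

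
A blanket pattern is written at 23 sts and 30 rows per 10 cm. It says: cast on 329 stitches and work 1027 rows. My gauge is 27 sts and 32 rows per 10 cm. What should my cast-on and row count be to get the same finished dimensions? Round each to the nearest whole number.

Stitches: 329 × 27/23 = 386.22 → 386.
Rows: 1027 × 32/30 = 1095.47 → 1095.

Cast on 386 stitches; work 1095 rows.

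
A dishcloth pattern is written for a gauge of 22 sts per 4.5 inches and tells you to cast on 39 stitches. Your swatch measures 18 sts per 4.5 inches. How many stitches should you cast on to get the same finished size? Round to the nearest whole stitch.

CO 32 sts.

Scale factor = 18 / 22 = 0.818.
39 × 18 / 22 = 31.91 sts.
→ 32 sts.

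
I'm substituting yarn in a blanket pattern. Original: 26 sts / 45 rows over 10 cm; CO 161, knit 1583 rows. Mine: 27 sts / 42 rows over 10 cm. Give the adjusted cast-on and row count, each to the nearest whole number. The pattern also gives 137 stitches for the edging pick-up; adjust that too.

Cast on 167 stitches; work 1477 rows; edging pick-up 142 stitches.

Stitches: 161 × 27/26 = 167.19 → 167.
Rows: 1583 × 42/45 = 1477.47 → 1477.
edging pick-up: 137 × 27/26 = 142.27 → 142.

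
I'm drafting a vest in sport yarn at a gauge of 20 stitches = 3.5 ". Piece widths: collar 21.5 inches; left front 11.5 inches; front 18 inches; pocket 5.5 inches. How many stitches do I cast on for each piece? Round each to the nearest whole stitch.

Rate = 20/3.5 = 5.714 sts per in.
collar: 21.5 × 5.714 = 122.86 → 123.
left front: 11.5 × 5.714 = 65.71 → 66.
front: 18 × 5.714 = 102.86 → 103.
pocket: 5.5 × 5.714 = 31.43 → 31.

collar 123; left front 66; front 103; pocket 31.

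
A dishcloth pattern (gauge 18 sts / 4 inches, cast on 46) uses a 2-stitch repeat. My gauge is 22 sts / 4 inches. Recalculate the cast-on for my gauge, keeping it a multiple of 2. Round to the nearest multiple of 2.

56 stitches.

46 × 22 / 18 = 56.22.
Nearest multiple of 2: 56.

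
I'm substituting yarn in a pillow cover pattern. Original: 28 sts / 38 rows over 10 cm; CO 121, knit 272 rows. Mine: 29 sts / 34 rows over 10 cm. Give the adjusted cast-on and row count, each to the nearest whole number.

Stitches: 121 × 29/28 = 125.32 → 125.
Rows: 272 × 34/38 = 243.37 → 243.

Cast on 125 stitches; work 243 rows.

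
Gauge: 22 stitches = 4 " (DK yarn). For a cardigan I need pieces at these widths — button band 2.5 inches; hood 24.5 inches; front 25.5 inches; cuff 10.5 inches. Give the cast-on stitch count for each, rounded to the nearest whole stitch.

Rate = 22/4 = 5.5 sts per in.
button band: 2.5 × 5.5 = 13.75 → 14.
hood: 24.5 × 5.5 = 134.75 → 135.
front: 25.5 × 5.5 = 140.25 → 140.
cuff: 10.5 × 5.5 = 57.75 → 58.

button band 14; hood 135; front 140; cuff 58.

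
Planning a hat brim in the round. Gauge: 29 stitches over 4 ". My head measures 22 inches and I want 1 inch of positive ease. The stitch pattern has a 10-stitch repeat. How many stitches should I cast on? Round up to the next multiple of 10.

Finished = 22 + 1 = 23 inches.
29 / 4 = 7.25 sts/in.
23 × 7.25 = 166.75 sts.
Next multiple of 10: 170.

Cast on 170 stitches.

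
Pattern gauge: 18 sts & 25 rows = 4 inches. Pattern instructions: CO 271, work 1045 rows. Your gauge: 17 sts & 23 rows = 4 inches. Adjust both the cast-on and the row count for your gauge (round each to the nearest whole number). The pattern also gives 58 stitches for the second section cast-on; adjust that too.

Stitches: 271 × 17/18 = 255.94 → 256.
Rows: 1045 × 23/25 = 961.40 → 961.
second section cast-on: 58 × 17/18 = 54.78 → 55.

Cast on 256 stitches; work 961 rows; second section cast-on 55 stitches.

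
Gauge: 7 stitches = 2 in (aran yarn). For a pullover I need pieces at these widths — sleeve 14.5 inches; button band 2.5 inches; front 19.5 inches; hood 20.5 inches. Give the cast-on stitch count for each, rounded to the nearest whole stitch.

sleeve 51; button band 9; front 68; hood 72.

Rate = 7/2 = 3.5 sts per in.
sleeve: 14.5 × 3.5 = 50.75 → 51.
button band: 2.5 × 3.5 = 8.75 → 9.
front: 19.5 × 3.5 = 68.25 → 68.
hood: 20.5 × 3.5 = 71.75 → 72.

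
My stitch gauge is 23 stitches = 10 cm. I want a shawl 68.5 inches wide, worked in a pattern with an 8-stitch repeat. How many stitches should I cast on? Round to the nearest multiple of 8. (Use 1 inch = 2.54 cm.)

68.5 in = 68.5 × 2.54 = 173.99 cm.
23 / 10 = 2.3 sts/cm.
173.99 × 2.3 = 400.18 sts.
→ 400.

400 stitches.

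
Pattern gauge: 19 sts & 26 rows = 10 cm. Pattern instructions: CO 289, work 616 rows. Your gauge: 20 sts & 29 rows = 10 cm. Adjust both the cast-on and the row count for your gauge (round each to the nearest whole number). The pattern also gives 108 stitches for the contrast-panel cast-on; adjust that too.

Cast on 304 stitches; work 687 rows; contrast-panel cast-on 114 stitches.

Stitches: 289 × 20/19 = 304.21 → 304.
Rows: 616 × 29/26 = 687.08 → 687.
contrast-panel cast-on: 108 × 20/19 = 113.68 → 114.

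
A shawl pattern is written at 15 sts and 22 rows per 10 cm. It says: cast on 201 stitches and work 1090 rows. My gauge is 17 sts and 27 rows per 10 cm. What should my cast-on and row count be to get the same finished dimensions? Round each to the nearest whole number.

Stitches: 201 × 17/15 = 227.80 → 228.
Rows: 1090 × 27/22 = 1337.73 → 1338.

Cast on 228 stitches; work 1338 rows.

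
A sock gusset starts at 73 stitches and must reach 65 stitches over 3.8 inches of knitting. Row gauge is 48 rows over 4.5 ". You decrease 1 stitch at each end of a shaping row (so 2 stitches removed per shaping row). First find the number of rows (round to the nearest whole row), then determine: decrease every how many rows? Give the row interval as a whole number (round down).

Decrease every 10th row.

Rows = 3.8 × 10.667 = 40.5 → 41 rows.
Stitches to remove: 8 → 4 shaping rows (at 2 st each).
41 / 4 = 10.25 → every 10 rows.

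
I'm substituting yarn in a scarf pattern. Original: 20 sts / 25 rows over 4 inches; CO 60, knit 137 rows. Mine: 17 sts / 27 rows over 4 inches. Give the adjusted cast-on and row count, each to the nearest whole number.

Stitches: 60 × 17/20 = 51.00 → 51.
Rows: 137 × 27/25 = 147.96 → 148.

Cast on 51 stitches; work 148 rows.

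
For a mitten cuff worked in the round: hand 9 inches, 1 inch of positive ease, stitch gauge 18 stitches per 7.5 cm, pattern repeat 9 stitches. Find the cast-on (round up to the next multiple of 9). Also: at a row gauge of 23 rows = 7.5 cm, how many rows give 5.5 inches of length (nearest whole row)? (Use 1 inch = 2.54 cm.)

Cast on 63 stitches; work 43 rows.

Finished = 9 + 1 = 10 inches.
10 inches × 2.54 = 25.40 cm.
18/7.5 = 2.4 sts per cm; 25.40 × 2.4 = 60.96 sts.
Next multiple of 9 → 63.
5.5 inches = 13.97 cm; × 3.067 = 42.84 → 43 rows.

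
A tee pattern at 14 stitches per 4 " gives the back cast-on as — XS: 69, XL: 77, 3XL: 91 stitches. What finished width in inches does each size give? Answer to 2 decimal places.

14/4 = 3.5 sts per in.
XS: 69 / 3.5 = 19.714 → 19.71 in.
XL: 77 / 3.5 = 22.000 → 22.00 in.
3XL: 91 / 3.5 = 26.000 → 26.00 in.

XS 19.71 inches; XL 22.00 inches; 3XL 26.00 inches.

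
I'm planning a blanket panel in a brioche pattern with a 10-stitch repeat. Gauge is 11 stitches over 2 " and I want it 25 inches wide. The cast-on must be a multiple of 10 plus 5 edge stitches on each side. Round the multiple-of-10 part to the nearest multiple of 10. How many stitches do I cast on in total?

CO 140 sts.

11 / 2 = 5.5 sts per inch.
25 × 5.5 = 137.50 sts.
Less 10 edge sts → 127.50 for the repeat.
Nearest multiple of 10: 130.
Add back 10 edge sts → 140.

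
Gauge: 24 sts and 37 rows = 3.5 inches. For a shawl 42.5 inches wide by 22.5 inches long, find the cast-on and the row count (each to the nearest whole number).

Cast on 291 stitches and work 238 rows.

Stitch gauge = 24/3.5 = 6.857 sts/in; 42.5 × 6.857 = 291.43 → 291 sts.
Row gauge = 37/3.5 = 10.571 rows/in; 22.5 × 10.571 = 237.86 → 238 rows.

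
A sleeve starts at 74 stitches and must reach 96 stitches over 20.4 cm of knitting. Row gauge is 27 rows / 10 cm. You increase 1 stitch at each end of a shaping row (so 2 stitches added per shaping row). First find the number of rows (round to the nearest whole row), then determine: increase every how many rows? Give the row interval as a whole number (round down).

Rows = 20.4 × 2.7 = 55.1 → 55 rows.
Stitches to add: 22 → 11 shaping rows (at 2 st each).
55 / 11 = 5.00 → every 5 rows.

Increase every 5th row.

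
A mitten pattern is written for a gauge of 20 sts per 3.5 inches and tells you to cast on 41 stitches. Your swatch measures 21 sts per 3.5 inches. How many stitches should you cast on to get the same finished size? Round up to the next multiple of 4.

Scale factor = 21 / 20 = 1.050.
41 × 21 / 20 = 43.05 sts.
→ 44 sts.

CO 44 sts.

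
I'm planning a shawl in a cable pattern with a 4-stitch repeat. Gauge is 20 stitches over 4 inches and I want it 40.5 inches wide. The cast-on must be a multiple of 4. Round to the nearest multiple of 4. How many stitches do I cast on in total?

20 / 4 = 5 sts per inch.
40.5 × 5 = 202.50 sts.
Nearest multiple of 4: 204.

CO 204 sts.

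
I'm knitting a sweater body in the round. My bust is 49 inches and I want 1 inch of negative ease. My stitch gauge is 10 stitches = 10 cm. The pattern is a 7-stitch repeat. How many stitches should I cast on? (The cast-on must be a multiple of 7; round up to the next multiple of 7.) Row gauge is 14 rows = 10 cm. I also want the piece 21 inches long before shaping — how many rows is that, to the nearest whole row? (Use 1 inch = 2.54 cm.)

Finished = 49 − 1 = 48 inches.
48 inches × 2.54 = 121.92 cm.
10/10 = 1 sts per cm; 121.92 × 1 = 121.92 sts.
Next multiple of 7 → 126.
21 inches = 53.34 cm; × 1.4 = 74.68 → 75 rows.

Cast on 126 stitches; work 75 rows.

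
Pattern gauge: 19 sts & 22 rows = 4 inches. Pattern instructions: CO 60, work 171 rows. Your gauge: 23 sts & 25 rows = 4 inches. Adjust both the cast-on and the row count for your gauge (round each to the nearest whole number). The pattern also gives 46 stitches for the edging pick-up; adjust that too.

Stitches: 60 × 23/19 = 72.63 → 73.
Rows: 171 × 25/22 = 194.32 → 194.
edging pick-up: 46 × 23/19 = 55.68 → 56.

Cast on 73 stitches; work 194 rows; edging pick-up 56 stitches.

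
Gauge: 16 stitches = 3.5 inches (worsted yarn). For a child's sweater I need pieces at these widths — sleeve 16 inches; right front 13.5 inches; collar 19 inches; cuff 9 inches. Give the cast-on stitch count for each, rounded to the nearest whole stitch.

sleeve 73; right front 62; collar 87; cuff 41.

Rate = 16/3.5 = 4.571 sts per in.
sleeve: 16 × 4.571 = 73.14 → 73.
right front: 13.5 × 4.571 = 61.71 → 62.
collar: 19 × 4.571 = 86.86 → 87.
cuff: 9 × 4.571 = 41.14 → 41.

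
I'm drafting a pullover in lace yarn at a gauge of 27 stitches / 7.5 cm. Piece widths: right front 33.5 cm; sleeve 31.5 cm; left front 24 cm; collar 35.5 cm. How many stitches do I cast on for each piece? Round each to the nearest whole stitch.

Rate = 27/7.5 = 3.6 sts per cm.
right front: 33.5 × 3.6 = 120.60 → 121.
sleeve: 31.5 × 3.6 = 113.40 → 113.
left front: 24 × 3.6 = 86.40 → 86.
collar: 35.5 × 3.6 = 127.80 → 128.

right front 121; sleeve 113; left front 86; collar 128.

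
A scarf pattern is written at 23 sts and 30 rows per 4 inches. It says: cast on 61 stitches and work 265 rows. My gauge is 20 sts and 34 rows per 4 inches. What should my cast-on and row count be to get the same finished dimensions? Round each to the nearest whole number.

Stitches: 61 × 20/23 = 53.04 → 53.
Rows: 265 × 34/30 = 300.33 → 300.

Cast on 53 stitches; work 300 rows.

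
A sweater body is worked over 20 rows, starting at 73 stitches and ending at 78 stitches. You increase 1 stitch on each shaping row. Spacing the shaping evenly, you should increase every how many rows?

Increase every 4th row.

Stitches to add: |78 − 73| = 5.
Shaping rows needed: 5 / 1 = 5.
20 rows / 5 = every 4 rows.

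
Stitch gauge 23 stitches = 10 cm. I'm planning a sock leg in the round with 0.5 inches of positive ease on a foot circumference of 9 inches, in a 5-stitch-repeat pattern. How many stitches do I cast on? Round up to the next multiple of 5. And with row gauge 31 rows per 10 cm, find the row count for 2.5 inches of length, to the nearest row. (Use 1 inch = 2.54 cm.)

Finished = 9 + 0.5 = 9.5 inches.
9.5 inches × 2.54 = 24.13 cm.
23/10 = 2.3 sts per cm; 24.13 × 2.3 = 55.50 sts.
Next multiple of 5 → 60.
2.5 inches = 6.35 cm; × 3.1 = 19.68 → 20 rows.

Cast on 60 stitches; work 20 rows.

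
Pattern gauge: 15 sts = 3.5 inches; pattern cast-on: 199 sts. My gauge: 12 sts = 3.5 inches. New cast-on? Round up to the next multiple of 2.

Scale factor = 12 / 15 = 0.800.
199 × 12 / 15 = 159.20 sts.
→ 160 sts.

160 stitches.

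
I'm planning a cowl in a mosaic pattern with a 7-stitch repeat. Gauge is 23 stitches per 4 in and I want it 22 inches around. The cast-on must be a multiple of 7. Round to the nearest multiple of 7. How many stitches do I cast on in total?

23 / 4 = 5.75 sts per inch.
22 × 5.75 = 126.50 sts.
Nearest multiple of 7: 126.

CO 126 sts.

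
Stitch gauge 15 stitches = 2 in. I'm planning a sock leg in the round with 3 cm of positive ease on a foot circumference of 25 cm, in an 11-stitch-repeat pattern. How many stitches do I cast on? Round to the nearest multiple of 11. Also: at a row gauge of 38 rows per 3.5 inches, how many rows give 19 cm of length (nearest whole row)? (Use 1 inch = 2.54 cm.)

Finished = 25 + 3 = 28 cm.
28 cm × 1/2.54 = 11.02 inches.
15/2 = 7.5 sts per in; 11.02 × 7.5 = 82.68 sts.
Nearest multiple of 11 → 88.
19 cm = 7.48 inches; × 10.857 = 81.21 → 81 rows.

Cast on 88 stitches; work 81 rows.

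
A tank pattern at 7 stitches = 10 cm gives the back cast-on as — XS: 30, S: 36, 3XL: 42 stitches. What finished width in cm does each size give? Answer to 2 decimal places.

7/10 = 0.7 sts per cm.
XS: 30 / 0.7 = 42.857 → 42.86 cm.
S: 36 / 0.7 = 51.429 → 51.43 cm.
3XL: 42 / 0.7 = 60.000 → 60.00 cm.

XS 42.86 cm; S 51.43 cm; 3XL 60.00 cm.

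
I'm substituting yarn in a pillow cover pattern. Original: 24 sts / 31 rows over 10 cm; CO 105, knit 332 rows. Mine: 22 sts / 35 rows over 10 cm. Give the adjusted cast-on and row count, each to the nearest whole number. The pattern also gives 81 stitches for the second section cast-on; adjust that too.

Stitches: 105 × 22/24 = 96.25 → 96.
Rows: 332 × 35/31 = 374.84 → 375.
second section cast-on: 81 × 22/24 = 74.25 → 74.

Cast on 96 stitches; work 375 rows; second section cast-on 74 stitches.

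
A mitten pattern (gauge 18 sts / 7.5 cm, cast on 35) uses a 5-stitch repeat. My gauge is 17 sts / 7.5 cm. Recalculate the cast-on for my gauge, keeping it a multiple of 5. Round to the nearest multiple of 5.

CO 35 sts.

35 × 17 / 18 = 33.06.
Nearest multiple of 5: 35.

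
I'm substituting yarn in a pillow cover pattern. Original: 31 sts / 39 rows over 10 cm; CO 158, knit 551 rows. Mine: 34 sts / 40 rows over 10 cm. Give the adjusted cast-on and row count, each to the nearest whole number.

Cast on 173 stitches; work 565 rows.

Stitches: 158 × 34/31 = 173.29 → 173.
Rows: 551 × 40/39 = 565.13 → 565.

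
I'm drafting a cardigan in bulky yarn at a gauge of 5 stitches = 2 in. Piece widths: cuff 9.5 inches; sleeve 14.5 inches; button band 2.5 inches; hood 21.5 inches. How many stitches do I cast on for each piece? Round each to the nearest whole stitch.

cuff 24; sleeve 36; button band 6; hood 54.

Rate = 5/2 = 2.5 sts per in.
cuff: 9.5 × 2.5 = 23.75 → 24.
sleeve: 14.5 × 2.5 = 36.25 → 36.
button band: 2.5 × 2.5 = 6.25 → 6.
hood: 21.5 × 2.5 = 53.75 → 54.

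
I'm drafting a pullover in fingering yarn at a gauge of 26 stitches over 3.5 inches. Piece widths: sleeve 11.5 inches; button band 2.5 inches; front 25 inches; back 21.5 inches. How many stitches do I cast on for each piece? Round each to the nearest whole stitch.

Rate = 26/3.5 = 7.429 sts per in.
sleeve: 11.5 × 7.429 = 85.43 → 85.
button band: 2.5 × 7.429 = 18.57 → 19.
front: 25 × 7.429 = 185.71 → 186.
back: 21.5 × 7.429 = 159.71 → 160.

sleeve 85; button band 19; front 186; back 160.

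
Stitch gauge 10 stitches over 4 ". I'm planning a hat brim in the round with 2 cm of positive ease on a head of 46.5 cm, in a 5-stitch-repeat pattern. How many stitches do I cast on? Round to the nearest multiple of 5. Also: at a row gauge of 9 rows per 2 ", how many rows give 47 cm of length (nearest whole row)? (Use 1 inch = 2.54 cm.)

Finished = 46.5 + 2 = 48.5 cm.
48.5 cm × 1/2.54 = 19.09 inches.
10/4 = 2.5 sts per in; 19.09 × 2.5 = 47.74 sts.
Nearest multiple of 5 → 50.
47 cm = 18.50 inches; × 4.5 = 83.27 → 83 rows.

Cast on 50 stitches; work 83 rows.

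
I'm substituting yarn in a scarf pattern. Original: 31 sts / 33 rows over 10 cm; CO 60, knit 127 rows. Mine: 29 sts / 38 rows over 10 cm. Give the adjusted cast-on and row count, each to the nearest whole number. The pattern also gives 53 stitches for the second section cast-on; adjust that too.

Stitches: 60 × 29/31 = 56.13 → 56.
Rows: 127 × 38/33 = 146.24 → 146.
second section cast-on: 53 × 29/31 = 49.58 → 50.

Cast on 56 stitches; work 146 rows; second section cast-on 50 stitches.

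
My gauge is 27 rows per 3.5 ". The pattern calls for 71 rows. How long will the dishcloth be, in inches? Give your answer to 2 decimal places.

9.20 inches.

27 rows / 3.5 inch = 7.714 rows per inch.
71 / 7.714 = 9.204 inches.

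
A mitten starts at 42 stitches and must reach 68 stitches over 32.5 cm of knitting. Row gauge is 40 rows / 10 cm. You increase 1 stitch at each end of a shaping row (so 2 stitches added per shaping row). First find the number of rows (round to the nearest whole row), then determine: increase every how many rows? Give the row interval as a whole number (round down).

Rows = 32.5 × 4 = 130.0 → 130 rows.
Stitches to add: 26 → 13 shaping rows (at 2 st each).
130 / 13 = 10.00 → every 10 rows.

Increase every 10th row.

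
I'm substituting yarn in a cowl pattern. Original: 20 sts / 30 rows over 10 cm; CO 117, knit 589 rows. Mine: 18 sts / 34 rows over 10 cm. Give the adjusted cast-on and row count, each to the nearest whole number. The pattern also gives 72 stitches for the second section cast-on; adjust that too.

Cast on 105 stitches; work 668 rows; second section cast-on 65 stitches.

Stitches: 117 × 18/20 = 105.30 → 105.
Rows: 589 × 34/30 = 667.53 → 668.
second section cast-on: 72 × 18/20 = 64.80 → 65.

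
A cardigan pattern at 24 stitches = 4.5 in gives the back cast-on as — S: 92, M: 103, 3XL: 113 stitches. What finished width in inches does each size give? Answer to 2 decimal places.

S 17.25 inches; M 19.31 inches; 3XL 21.19 inches.

24/4.5 = 5.333 sts per in.
S: 92 / 5.333 = 17.250 → 17.25 in.
M: 103 / 5.333 = 19.312 → 19.31 in.
3XL: 113 / 5.333 = 21.188 → 21.19 in.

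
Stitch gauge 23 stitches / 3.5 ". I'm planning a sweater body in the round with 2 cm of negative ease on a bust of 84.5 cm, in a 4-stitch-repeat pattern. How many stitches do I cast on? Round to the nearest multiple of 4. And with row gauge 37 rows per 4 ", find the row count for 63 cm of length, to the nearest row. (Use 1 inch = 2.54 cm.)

Finished = 84.5 − 2 = 82.5 cm.
82.5 cm × 1/2.54 = 32.48 inches.
23/3.5 = 6.571 sts per in; 32.48 × 6.571 = 213.44 sts.
Nearest multiple of 4 → 212.
63 cm = 24.80 inches; × 9.25 = 229.43 → 229 rows.

Cast on 212 stitches; work 229 rows.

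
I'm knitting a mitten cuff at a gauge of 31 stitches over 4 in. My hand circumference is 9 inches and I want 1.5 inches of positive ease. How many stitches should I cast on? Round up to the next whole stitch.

Finished = 9 + 1.5 = 10.5 in.
31 / 4 = 7.75 sts per inch.
10.50 × 7.75 = 81.38 sts.
→ 82 sts.

Cast on 82 stitches.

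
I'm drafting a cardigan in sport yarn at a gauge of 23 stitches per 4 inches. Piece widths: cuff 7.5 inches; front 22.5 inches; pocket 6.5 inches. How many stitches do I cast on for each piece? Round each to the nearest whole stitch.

Rate = 23/4 = 5.75 sts per in.
cuff: 7.5 × 5.75 = 43.12 → 43.
front: 22.5 × 5.75 = 129.38 → 129.
pocket: 6.5 × 5.75 = 37.38 → 37.

cuff 43; front 129; pocket 37.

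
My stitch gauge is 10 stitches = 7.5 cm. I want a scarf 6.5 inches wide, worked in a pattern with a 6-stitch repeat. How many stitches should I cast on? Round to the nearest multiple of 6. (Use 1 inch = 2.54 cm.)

CO 24 sts.

6.5 in = 6.5 × 2.54 = 16.51 cm.
10 / 7.5 = 1.333 sts/cm.
16.51 × 1.333 = 22.01 sts.
→ 24.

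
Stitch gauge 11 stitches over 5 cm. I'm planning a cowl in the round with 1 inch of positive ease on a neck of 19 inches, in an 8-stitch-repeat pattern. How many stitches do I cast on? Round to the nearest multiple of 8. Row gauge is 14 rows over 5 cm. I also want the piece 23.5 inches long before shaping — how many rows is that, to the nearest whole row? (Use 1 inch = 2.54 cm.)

Finished = 19 + 1 = 20 inches.
20 inches × 2.54 = 50.80 cm.
11/5 = 2.2 sts per cm; 50.80 × 2.2 = 111.76 sts.
Nearest multiple of 8 → 112.
23.5 inches = 59.69 cm; × 2.8 = 167.13 → 167 rows.

Cast on 112 stitches; work 167 rows.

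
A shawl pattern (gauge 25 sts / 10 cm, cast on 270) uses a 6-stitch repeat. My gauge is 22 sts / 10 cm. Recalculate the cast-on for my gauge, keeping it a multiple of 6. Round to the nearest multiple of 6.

270 × 22 / 25 = 237.60.
Nearest multiple of 6: 240.

Cast on 240 stitches.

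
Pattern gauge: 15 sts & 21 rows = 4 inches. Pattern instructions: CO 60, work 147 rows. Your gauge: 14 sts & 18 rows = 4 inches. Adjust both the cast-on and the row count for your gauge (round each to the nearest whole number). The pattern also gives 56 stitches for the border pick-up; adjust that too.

Cast on 56 stitches; work 126 rows; border pick-up 52 stitches.

Stitches: 60 × 14/15 = 56.00 → 56.
Rows: 147 × 18/21 = 126.00 → 126.
border pick-up: 56 × 14/15 = 52.27 → 52.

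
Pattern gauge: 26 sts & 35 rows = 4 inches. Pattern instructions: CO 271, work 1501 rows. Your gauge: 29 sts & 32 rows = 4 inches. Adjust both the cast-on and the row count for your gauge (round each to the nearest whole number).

Stitches: 271 × 29/26 = 302.27 → 302.
Rows: 1501 × 32/35 = 1372.34 → 1372.

Cast on 302 stitches; work 1372 rows.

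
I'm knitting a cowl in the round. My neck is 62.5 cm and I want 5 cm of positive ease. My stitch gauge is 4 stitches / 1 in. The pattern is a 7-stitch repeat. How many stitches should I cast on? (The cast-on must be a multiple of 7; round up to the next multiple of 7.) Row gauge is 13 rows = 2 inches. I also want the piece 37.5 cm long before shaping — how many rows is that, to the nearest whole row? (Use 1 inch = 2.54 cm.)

Cast on 112 stitches; work 96 rows.

Finished = 62.5 + 5 = 67.5 cm.
67.5 cm × 1/2.54 = 26.57 inches.
4/1 = 4 sts per in; 26.57 × 4 = 106.30 sts.
Next multiple of 7 → 112.
37.5 cm = 14.76 inches; × 6.5 = 95.96 → 96 rows.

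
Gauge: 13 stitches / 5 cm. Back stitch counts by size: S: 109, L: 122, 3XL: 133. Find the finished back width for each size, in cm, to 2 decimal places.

13/5 = 2.6 sts per cm.
S: 109 / 2.6 = 41.923 → 41.92 cm.
L: 122 / 2.6 = 46.923 → 46.92 cm.
3XL: 133 / 2.6 = 51.154 → 51.15 cm.

S 41.92 cm; L 46.92 cm; 3XL 51.15 cm.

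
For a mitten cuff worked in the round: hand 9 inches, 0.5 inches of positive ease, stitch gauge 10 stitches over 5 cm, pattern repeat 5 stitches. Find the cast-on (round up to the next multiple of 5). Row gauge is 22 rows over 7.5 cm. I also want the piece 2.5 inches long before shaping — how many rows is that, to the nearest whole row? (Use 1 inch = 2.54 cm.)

Finished = 9 + 0.5 = 9.5 inches.
9.5 inches × 2.54 = 24.13 cm.
10/5 = 2 sts per cm; 24.13 × 2 = 48.26 sts.
Next multiple of 5 → 50.
2.5 inches = 6.35 cm; × 2.933 = 18.63 → 19 rows.

Cast on 50 stitches; work 19 rows.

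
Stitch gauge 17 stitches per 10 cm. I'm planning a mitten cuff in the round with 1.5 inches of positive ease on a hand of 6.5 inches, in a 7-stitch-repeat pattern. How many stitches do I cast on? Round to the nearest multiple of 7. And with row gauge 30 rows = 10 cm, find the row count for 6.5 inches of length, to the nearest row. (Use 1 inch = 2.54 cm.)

Finished = 6.5 + 1.5 = 8 inches.
8 inches × 2.54 = 20.32 cm.
17/10 = 1.7 sts per cm; 20.32 × 1.7 = 34.54 sts.
Nearest multiple of 7 → 35.
6.5 inches = 16.51 cm; × 3 = 49.53 → 50 rows.

Cast on 35 stitches; work 50 rows.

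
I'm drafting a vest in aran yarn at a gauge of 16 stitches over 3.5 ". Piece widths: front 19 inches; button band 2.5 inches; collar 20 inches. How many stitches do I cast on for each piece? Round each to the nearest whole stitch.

front 87; button band 11; collar 91.

Rate = 16/3.5 = 4.571 sts per in.
front: 19 × 4.571 = 86.86 → 87.
button band: 2.5 × 4.571 = 11.43 → 11.
collar: 20 × 4.571 = 91.43 → 91.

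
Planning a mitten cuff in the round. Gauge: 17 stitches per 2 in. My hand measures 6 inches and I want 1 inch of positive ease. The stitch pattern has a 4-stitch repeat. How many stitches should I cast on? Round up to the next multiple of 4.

Finished = 6 + 1 = 7 inches.
17 / 2 = 8.5 sts/in.
7 × 8.5 = 59.50 sts.
Next multiple of 4: 60.

CO 60 sts.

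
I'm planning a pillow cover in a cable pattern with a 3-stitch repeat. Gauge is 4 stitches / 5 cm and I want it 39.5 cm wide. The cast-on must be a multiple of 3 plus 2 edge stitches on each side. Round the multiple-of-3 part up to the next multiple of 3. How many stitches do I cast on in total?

34 stitches.

4 / 5 = 0.8 sts per cm.
39.5 × 0.8 = 31.60 sts.
Less 4 edge sts → 27.60 for the repeat.
Next multiple of 3: 30.
Add back 4 edge sts → 34.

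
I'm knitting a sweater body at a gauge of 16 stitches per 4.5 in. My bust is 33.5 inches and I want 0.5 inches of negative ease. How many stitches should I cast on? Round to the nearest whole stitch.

Finished = 33.5 − 0.5 = 33 in.
16 / 4.5 = 3.556 sts per inch.
33.00 × 3.556 = 117.33 sts.
→ 117 sts.

CO 117 sts.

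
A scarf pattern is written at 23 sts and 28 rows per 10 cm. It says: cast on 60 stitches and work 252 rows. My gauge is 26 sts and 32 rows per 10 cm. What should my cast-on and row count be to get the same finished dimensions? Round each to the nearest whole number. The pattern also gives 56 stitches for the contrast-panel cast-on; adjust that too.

Cast on 68 stitches; work 288 rows; contrast-panel cast-on 63 stitches.

Stitches: 60 × 26/23 = 67.83 → 68.
Rows: 252 × 32/28 = 288.00 → 288.
contrast-panel cast-on: 56 × 26/23 = 63.30 → 63.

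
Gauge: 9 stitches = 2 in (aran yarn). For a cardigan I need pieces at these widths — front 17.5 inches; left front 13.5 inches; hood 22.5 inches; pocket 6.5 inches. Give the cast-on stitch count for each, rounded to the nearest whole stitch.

Rate = 9/2 = 4.5 sts per in.
front: 17.5 × 4.5 = 78.75 → 79.
left front: 13.5 × 4.5 = 60.75 → 61.
hood: 22.5 × 4.5 = 101.25 → 101.
pocket: 6.5 × 4.5 = 29.25 → 29.

front 79; left front 61; hood 101; pocket 29.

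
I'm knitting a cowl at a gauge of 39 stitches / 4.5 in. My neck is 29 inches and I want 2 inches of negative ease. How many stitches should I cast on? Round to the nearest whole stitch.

Finished = 29 − 2 = 27 in.
39 / 4.5 = 8.667 sts per inch.
27.00 × 8.667 = 234.00 sts.

234 stitches.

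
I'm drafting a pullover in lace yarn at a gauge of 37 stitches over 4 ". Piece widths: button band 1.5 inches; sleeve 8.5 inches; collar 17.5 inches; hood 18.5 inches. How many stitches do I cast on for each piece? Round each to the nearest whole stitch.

Rate = 37/4 = 9.25 sts per in.
button band: 1.5 × 9.25 = 13.88 → 14.
sleeve: 8.5 × 9.25 = 78.62 → 79.
collar: 17.5 × 9.25 = 161.88 → 162.
hood: 18.5 × 9.25 = 171.12 → 171.

button band 14; sleeve 79; collar 162; hood 171.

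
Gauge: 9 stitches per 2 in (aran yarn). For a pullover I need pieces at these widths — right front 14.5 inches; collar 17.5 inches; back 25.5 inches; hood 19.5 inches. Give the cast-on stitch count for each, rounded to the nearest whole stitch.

right front 65; collar 79; back 115; hood 88.

Rate = 9/2 = 4.5 sts per in.
right front: 14.5 × 4.5 = 65.25 → 65.
collar: 17.5 × 4.5 = 78.75 → 79.
back: 25.5 × 4.5 = 114.75 → 115.
hood: 19.5 × 4.5 = 87.75 → 88.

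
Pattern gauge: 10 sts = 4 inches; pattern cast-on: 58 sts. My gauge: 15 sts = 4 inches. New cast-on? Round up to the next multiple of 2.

Scale factor = 15 / 10 = 1.500.
58 × 15 / 10 = 87.00 sts.
→ 88 sts.

88 stitches.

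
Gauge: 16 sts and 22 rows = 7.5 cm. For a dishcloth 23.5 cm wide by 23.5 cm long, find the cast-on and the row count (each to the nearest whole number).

Cast on 50 stitches and work 69 rows.

Stitch gauge = 16/7.5 = 2.133 sts/cm; 23.5 × 2.133 = 50.13 → 50 sts.
Row gauge = 22/7.5 = 2.933 rows/cm; 23.5 × 2.933 = 68.93 → 69 rows.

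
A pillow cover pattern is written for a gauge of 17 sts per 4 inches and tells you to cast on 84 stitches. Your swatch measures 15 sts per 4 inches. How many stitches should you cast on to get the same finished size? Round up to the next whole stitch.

Scale factor = 15 / 17 = 0.882.
84 × 15 / 17 = 74.12 sts.
→ 75 sts.

Cast on 75 stitches.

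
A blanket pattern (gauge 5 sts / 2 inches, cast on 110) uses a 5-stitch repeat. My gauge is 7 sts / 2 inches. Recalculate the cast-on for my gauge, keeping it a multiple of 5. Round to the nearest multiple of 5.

155 stitches.

110 × 7 / 5 = 154.00.
Nearest multiple of 5: 155.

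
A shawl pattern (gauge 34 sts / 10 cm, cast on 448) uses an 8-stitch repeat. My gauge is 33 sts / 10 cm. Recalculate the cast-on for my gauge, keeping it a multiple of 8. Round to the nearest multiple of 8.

448 × 33 / 34 = 434.82.
Nearest multiple of 8: 432.

Cast on 432 stitches.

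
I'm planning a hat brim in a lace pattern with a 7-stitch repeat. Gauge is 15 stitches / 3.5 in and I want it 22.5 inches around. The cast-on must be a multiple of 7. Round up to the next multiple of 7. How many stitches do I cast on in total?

15 / 3.5 = 4.286 sts per inch.
22.5 × 4.286 = 96.43 sts.
Next multiple of 7: 98.

CO 98 sts.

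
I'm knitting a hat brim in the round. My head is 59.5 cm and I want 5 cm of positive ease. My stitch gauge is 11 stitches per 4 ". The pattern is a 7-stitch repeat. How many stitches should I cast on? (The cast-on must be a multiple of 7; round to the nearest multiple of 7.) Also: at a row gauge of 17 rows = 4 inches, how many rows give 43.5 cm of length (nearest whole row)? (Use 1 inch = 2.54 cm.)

Finished = 59.5 + 5 = 64.5 cm.
64.5 cm × 1/2.54 = 25.39 inches.
11/4 = 2.75 sts per in; 25.39 × 2.75 = 69.83 sts.
Nearest multiple of 7 → 70.
43.5 cm = 17.13 inches; × 4.25 = 72.79 → 73 rows.

Cast on 70 stitches; work 73 rows.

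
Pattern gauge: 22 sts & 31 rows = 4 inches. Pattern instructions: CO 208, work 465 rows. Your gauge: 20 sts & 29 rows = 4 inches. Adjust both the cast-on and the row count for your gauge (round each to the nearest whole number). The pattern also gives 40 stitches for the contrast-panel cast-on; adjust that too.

Cast on 189 stitches; work 435 rows; contrast-panel cast-on 36 stitches.

Stitches: 208 × 20/22 = 189.09 → 189.
Rows: 465 × 29/31 = 435.00 → 435.
contrast-panel cast-on: 40 × 20/22 = 36.36 → 36.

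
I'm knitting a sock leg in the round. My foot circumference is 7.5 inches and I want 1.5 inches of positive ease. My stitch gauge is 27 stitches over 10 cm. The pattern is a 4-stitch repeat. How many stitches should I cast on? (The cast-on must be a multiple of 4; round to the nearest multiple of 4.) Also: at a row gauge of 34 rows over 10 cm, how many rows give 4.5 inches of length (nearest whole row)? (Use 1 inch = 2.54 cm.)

Cast on 60 stitches; work 39 rows.

Finished = 7.5 + 1.5 = 9 inches.
9 inches × 2.54 = 22.86 cm.
27/10 = 2.7 sts per cm; 22.86 × 2.7 = 61.72 sts.
Nearest multiple of 4 → 60.
4.5 inches = 11.43 cm; × 3.4 = 38.86 → 39 rows.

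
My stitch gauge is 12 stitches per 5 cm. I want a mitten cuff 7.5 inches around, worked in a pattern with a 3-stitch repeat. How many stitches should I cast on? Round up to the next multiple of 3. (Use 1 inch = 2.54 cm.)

7.5 in = 7.5 × 2.54 = 19.05 cm.
12 / 5 = 2.4 sts/cm.
19.05 × 2.4 = 45.72 sts.
→ 48.

Cast on 48 stitches.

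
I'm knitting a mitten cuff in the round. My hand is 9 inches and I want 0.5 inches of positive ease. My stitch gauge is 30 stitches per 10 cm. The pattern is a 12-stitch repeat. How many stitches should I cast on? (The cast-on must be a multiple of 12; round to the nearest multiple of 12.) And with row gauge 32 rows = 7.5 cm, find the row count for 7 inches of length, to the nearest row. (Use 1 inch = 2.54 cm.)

Finished = 9 + 0.5 = 9.5 inches.
9.5 inches × 2.54 = 24.13 cm.
30/10 = 3 sts per cm; 24.13 × 3 = 72.39 sts.
Nearest multiple of 12 → 72.
7 inches = 17.78 cm; × 4.267 = 75.86 → 76 rows.

Cast on 72 stitches; work 76 rows.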